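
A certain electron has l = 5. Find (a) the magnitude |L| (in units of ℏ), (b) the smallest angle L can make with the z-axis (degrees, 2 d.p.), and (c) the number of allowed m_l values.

|L| = √30 ℏ ≈ 5.477ℏ; θ_min ≈ 24.09°; 11 values

|L| = ℏ√(5·6) = √30 ℏ ≈ 5.477ℏ.
cos θ_min = 5/√30, so θ_min ≈ 24.09°.
There are 2l+1 = 11 values of m_l.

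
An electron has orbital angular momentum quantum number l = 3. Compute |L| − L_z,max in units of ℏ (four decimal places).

|L| − L_z,max ≈ 0.4641ℏ

|L| = 2√3 ℏ ≈ 3.4641ℏ, while L_z,max = lℏ = 3ℏ.
The difference is (2√3 − 3)ℏ ≈ 0.4641ℏ.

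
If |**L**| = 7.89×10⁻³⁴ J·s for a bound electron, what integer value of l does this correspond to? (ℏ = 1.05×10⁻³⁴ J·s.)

|L|/ℏ = (7.89×10⁻³⁴)/(1.05×10⁻³⁴) ≈ 7.514.
Set l(l+1) = 56.46; the integer solution is l = 7.

l = 7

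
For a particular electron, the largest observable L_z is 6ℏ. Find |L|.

The maximum L_z equals lℏ, giving l = 6.
|L| = √(l(l+1)) ℏ = √42 ℏ.

|L| = √42 ℏ ≈ 6.481ℏ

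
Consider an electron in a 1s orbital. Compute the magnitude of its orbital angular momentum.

|L| = 0

For 1s, l = 0.
|L| = ℏ√(l(l+1)) = ℏ√0 = 0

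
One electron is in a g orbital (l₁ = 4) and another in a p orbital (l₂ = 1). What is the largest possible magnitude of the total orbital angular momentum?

|L_tot|_max = √30 ℏ ≈ 5.477ℏ

Angular momentum addition gives L = |l₁ − l₂|, …, l₁ + l₂.
So L can be 3, 4, 5.
The largest magnitude corresponds to L = 5: |L_tot| = ℏ√(5·6) = √30 ℏ.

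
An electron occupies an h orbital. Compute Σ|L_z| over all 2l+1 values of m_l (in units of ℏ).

Σ|L_z| = 30 ℏ

For an h orbital, l = 5.
The allowed m_l values are -5, -4, -3, -2, -1, 0, 1, 2, 3, 4, 5.
Σ|m_l| = 2·5(5+1)/2 = 30.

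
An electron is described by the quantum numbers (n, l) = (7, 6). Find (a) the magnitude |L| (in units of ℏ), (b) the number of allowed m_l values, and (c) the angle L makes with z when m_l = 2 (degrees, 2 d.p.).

|L| = √42 ℏ ≈ 6.481ℏ; 13 values; θ(m_l=2) ≈ 72.02°

|L| = ℏ√(6·7) = √42 ℏ ≈ 6.481ℏ.
There are 2l+1 = 13 values of m_l.
For m_l = 2: cos θ = 2/√42, θ ≈ 72.02°.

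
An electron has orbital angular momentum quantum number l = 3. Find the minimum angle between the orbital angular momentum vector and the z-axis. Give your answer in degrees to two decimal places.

θ_min ≈ 30.00°

|L| = √(l(l+1)) ℏ = 2√3 ℏ.
The smallest angle corresponds to the largest L_z, i.e. m_l = l = 3, giving L_z = 3ℏ.
cos θ_min = 3/√12, so θ_min ≈ 30.00°.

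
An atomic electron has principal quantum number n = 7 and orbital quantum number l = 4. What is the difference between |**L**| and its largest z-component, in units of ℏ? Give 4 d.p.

|L| − L_z,max ≈ 0.4721ℏ

|L| = 2√5 ℏ ≈ 4.4721ℏ, while L_z,max = lℏ = 4ℏ.
The difference is (2√5 − 4)ℏ ≈ 0.4721ℏ.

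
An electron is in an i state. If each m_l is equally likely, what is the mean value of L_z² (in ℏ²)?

⟨L_z²⟩ = 14 ℏ²

The letter i corresponds to l = 6.
m_l runs from −6 to 6, i.e. {-6, -5, -4, -3, -2, -1, 0, 1, 2, 3, 4, 5, 6}.
⟨L_z²⟩ = ℏ²·(Σ m_l²)/(2l+1) = ℏ²·182/13 = 14ℏ².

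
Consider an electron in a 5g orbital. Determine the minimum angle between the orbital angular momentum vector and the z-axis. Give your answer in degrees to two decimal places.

θ_min ≈ 26.57°

For 5g, l = 4.
|L| = √(l(l+1)) ℏ = 2√5 ℏ.
The smallest angle corresponds to the largest L_z, i.e. m_l = l = 4, giving L_z = 4ℏ.
cos θ_min = 4/√20, so θ_min ≈ 26.57°.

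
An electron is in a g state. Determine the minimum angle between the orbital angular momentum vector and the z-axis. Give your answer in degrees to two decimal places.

θ_min ≈ 26.57°

A g state has l = 4.
|L| = √(l(l+1)) ℏ = 2√5 ℏ.
The smallest angle corresponds to the largest L_z, i.e. m_l = l = 4, giving L_z = 4ℏ.
cos θ_min = 4/√20, so θ_min ≈ 26.57°.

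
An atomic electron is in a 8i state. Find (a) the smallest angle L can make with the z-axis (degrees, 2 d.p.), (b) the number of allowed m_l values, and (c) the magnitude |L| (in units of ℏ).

θ_min ≈ 22.21°; 13 values; |L| = √42 ℏ ≈ 6.481ℏ

8i means n = 8, l = 6.
cos θ_min = 6/√42, so θ_min ≈ 22.21°.
There are 2l+1 = 13 values of m_l.
|L| = ℏ√(6·7) = √42 ℏ ≈ 6.481ℏ.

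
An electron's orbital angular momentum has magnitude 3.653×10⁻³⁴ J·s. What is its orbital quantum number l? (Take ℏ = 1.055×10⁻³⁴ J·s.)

Dividing by ℏ: |L|/ℏ ≈ 3.463.
(|L|/ℏ)² = l(l+1) ≈ 11.99 ⇒ l = 3.

l = 3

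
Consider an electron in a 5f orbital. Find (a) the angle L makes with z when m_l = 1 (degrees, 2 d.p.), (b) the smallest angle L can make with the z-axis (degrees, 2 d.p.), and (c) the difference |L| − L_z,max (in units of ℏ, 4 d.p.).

The 5f subshell has l = 3.
For m_l = 1: cos θ = 1/√12, θ ≈ 73.22°.
cos θ_min = 3/√12, so θ_min ≈ 30.00°.
|L| − L_z,max = (2√3 − 3)ℏ ≈ 0.4641ℏ.

θ(m_l=1) ≈ 73.22°; θ_min ≈ 30.00°; |L|−L_z,max ≈ 0.4641ℏ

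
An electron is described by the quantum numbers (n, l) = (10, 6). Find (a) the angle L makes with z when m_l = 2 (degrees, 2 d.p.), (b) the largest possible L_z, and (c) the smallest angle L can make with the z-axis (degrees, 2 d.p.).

For m_l = 2: cos θ = 2/√42, θ ≈ 72.02°.
L_z,max = lℏ = 6ℏ.
cos θ_min = 6/√42, so θ_min ≈ 22.21°.

θ(m_l=2) ≈ 72.02°; L_z,max = 6ℏ; θ_min ≈ 22.21°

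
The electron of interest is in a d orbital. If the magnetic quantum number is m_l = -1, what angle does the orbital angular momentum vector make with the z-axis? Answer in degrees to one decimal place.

θ ≈ 114.1°

A d state has l = 2.
|L| = ℏ√(l(l+1)) = √6 ℏ.
L_z = m_l ℏ = −1ℏ.
cos θ = L_z/|L| = -1/√6, so θ ≈ 114.1°.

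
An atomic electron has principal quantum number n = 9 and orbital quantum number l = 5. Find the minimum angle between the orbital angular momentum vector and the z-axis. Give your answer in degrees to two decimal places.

|L| = √(l(l+1)) ℏ = √30 ℏ.
The smallest angle corresponds to the largest L_z, i.e. m_l = l = 5, giving L_z = 5ℏ.
cos θ_min = 5/√30, so θ_min ≈ 24.09°.

θ_min ≈ 24.09°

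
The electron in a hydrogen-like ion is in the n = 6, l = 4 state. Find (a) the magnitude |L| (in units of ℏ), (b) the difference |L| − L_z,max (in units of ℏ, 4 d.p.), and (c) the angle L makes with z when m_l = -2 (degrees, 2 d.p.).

|L| = 2√5 ℏ ≈ 4.472ℏ; |L|−L_z,max ≈ 0.4721ℏ; θ(m_l=-2) ≈ 116.57°

|L| = ℏ√(4·5) = 2√5 ℏ ≈ 4.472ℏ.
|L| − L_z,max = (2√5 − 4)ℏ ≈ 0.4721ℏ.
For m_l = -2: cos θ = -2/√20, θ ≈ 116.57°.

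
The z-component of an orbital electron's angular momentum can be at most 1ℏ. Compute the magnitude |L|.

|L| = √2 ℏ ≈ 1.414ℏ

L_z,max = lℏ, so l = 1.
|L| = √(l(l+1)) ℏ = √2 ℏ.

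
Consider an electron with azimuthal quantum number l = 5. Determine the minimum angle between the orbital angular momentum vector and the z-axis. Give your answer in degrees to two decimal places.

|L| = √(l(l+1)) ℏ = √30 ℏ.
The smallest angle corresponds to the largest L_z, i.e. m_l = l = 5, giving L_z = 5ℏ.
cos θ_min = 5/√30, so θ_min ≈ 24.09°.

θ_min ≈ 24.09°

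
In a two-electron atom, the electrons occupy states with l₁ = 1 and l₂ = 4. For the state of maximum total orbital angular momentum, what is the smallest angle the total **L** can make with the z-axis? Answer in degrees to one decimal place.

L runs from |1 − 4| = 3 to 1 + 4 = 5.
Allowed values: L = 3, 4, 5.
The maximum is L = 5, with |L_tot| = ℏ√(5·6) = √30 ℏ.
The minimum angle with z is arccos(5/√30) ≈ 24.1°.

θ_min ≈ 24.1°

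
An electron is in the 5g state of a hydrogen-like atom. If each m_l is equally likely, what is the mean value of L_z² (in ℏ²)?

⟨L_z²⟩ = 6.667 ℏ²

5g means n = 5, l = 4.
The allowed m_l values are -4, -3, -2, -1, 0, 1, 2, 3, 4.
Average of L_z² over 9 states: 60/9 ℏ² = 6.667 ℏ².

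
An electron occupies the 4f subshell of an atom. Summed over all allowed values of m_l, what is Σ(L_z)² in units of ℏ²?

4f means n = 4, l = 3.
m_l ∈ {-3, -2, -1, 0, 1, 2, 3}.
Summing m² from −3 to 3: Σ m_l² = 28.

Σ(L_z)² = 28 ℏ²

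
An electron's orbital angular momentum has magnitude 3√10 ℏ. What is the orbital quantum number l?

|L| = ℏ√(l(l+1)), so l(l+1) = 90.
Solving: l = 9.

l = 9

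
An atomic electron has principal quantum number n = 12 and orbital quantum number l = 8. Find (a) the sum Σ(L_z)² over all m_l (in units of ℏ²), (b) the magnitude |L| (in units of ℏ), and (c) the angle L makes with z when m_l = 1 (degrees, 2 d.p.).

Σ(L_z)² = 408 ℏ²; |L| = 6√2 ℏ ≈ 8.485ℏ; θ(m_l=1) ≈ 83.23°

Σ m_l² = 408, so Σ(L_z)² = 408 ℏ².
|L| = ℏ√(8·9) = 6√2 ℏ ≈ 8.485ℏ.
For m_l = 1: cos θ = 1/√72, θ ≈ 83.23°.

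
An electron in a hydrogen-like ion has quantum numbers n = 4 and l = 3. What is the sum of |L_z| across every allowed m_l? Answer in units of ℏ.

The allowed m_l values are -3, -2, -1, 0, 1, 2, 3.
Σ|m_l| = 2·3(3+1)/2 = 12.

Σ|L_z| = 12 ℏ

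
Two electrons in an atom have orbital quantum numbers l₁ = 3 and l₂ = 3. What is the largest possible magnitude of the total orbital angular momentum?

Angular momentum addition gives L = |l₁ − l₂|, …, l₁ + l₂.
Allowed values: L = 0, 1, 2, 3, 4, 5, 6.
The largest magnitude corresponds to L = 6: |L_tot| = ℏ√(6·7) = √42 ℏ.

|L_tot|_max = √42 ℏ ≈ 6.481ℏ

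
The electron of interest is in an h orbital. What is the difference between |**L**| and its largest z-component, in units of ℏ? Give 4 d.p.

|L| − L_z,max ≈ 0.4772ℏ

An h state has l = 5.
|L| = √30 ℏ ≈ 5.4772ℏ, while L_z,max = lℏ = 5ℏ.
The difference is (√30 − 5)ℏ ≈ 0.4772ℏ.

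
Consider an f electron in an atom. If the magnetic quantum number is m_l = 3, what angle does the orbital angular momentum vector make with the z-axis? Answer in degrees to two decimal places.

For an f orbital, l = 3.
|L|² = l(l+1)ℏ² = 12ℏ², so |L| = 2√3 ℏ.
L_z = m_l ℏ = 3ℏ.
cos θ = L_z/|L| = 3/√12, so θ ≈ 30.00°.

θ ≈ 30.00°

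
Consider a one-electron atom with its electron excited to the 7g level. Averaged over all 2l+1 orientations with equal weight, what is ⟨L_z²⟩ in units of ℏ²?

⟨L_z²⟩ = 6.667 ℏ²

The 7g level has l = 4.
m_l runs from −4 to 4, i.e. {-4, -3, -2, -1, 0, 1, 2, 3, 4}.
⟨L_z²⟩ = ℏ²·l(l+1)/3 = 6.667ℏ².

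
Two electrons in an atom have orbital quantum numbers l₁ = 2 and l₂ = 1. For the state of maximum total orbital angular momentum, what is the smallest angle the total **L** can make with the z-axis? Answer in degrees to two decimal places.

By the triangle rule, |l₁ − l₂| ≤ L ≤ l₁ + l₂.
L ∈ {1, 2, 3}.
The maximum is L = 3, with |L_tot| = ℏ√(3·4) = 2√3 ℏ.
The minimum angle with z is arccos(3/√12) ≈ 30.00°.

θ_min ≈ 30.00°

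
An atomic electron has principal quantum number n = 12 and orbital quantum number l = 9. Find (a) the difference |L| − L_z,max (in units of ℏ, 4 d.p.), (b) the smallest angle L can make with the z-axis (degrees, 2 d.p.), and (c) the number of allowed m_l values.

|L| − L_z,max = (3√10 − 9)ℏ ≈ 0.4868ℏ.
cos θ_min = 9/√90, so θ_min ≈ 18.43°.
There are 2l+1 = 19 values of m_l.

|L|−L_z,max ≈ 0.4868ℏ; θ_min ≈ 18.43°; 19 values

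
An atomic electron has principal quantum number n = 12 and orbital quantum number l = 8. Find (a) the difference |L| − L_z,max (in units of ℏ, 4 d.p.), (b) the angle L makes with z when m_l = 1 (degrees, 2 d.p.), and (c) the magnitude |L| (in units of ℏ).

|L| − L_z,max = (6√2 − 8)ℏ ≈ 0.4853ℏ.
For m_l = 1: cos θ = 1/√72, θ ≈ 83.23°.
|L| = ℏ√(8·9) = 6√2 ℏ ≈ 8.485ℏ.

|L|−L_z,max ≈ 0.4853ℏ; θ(m_l=1) ≈ 83.23°; |L| = 6√2 ℏ ≈ 8.485ℏ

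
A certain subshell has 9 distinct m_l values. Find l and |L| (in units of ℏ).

2l + 1 = 9 ⇒ l = 4.
Then |L| = √(l(l+1)) ℏ = 2√5 ℏ.

l = 4, |L| = 2√5 ℏ ≈ 4.472ℏ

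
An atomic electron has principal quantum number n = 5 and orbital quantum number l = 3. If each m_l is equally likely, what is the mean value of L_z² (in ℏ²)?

m_l runs from −3 to 3, i.e. {-3, -2, -1, 0, 1, 2, 3}.
⟨L_z²⟩ = ℏ²·(Σ m_l²)/(2l+1) = ℏ²·28/7 = 4ℏ².

⟨L_z²⟩ = 4 ℏ²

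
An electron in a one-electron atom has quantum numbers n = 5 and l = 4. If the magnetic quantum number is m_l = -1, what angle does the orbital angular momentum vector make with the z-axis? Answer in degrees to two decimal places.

|L|² = l(l+1)ℏ² = 20ℏ², so |L| = 2√5 ℏ.
L_z = m_l ℏ = −1ℏ.
cos θ = L_z/|L| = -1/√20, so θ ≈ 102.92°.

θ ≈ 102.92°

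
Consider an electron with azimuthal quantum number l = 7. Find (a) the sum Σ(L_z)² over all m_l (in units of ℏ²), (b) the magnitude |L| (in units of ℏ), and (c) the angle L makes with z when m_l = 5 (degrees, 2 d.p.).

Σ m_l² = 280, so Σ(L_z)² = 280 ℏ².
|L| = ℏ√(7·8) = 2√14 ℏ ≈ 7.483ℏ.
For m_l = 5: cos θ = 5/√56, θ ≈ 48.08°.

Σ(L_z)² = 280 ℏ²; |L| = 2√14 ℏ ≈ 7.483ℏ; θ(m_l=5) ≈ 48.08°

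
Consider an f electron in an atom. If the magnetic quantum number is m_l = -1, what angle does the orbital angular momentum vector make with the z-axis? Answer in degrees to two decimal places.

An f state has l = 3.
|L| = ℏ√(l(l+1)) = 2√3 ℏ.
L_z = m_l ℏ = −1ℏ.
cos θ = L_z/|L| = -1/√12, so θ ≈ 106.78°.

θ ≈ 106.78°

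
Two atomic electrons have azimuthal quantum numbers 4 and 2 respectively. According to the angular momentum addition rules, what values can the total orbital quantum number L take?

L = 2, 3, 4, 5, 6

L runs from |4 − 2| = 2 to 4 + 2 = 6.
L ∈ {2, 3, 4, 5, 6}.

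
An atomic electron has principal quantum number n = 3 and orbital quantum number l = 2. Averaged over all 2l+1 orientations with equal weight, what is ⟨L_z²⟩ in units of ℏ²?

m_l runs from −2 to 2, i.e. {-2, -1, 0, 1, 2}.
⟨L_z²⟩ = ℏ²·l(l+1)/3 = 2ℏ².

⟨L_z²⟩ = 2 ℏ²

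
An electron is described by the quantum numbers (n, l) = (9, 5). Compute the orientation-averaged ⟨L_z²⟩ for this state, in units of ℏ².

⟨L_z²⟩ = 10 ℏ²

m_l ∈ {-5, -4, -3, -2, -1, 0, 1, 2, 3, 4, 5}.
⟨L_z²⟩ = ℏ²·(Σ m_l²)/(2l+1) = ℏ²·110/11 = 10ℏ².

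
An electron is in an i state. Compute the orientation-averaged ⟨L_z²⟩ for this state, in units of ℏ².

⟨L_z²⟩ = 14 ℏ²

For an i orbital, l = 6.
The allowed m_l values are -6, -5, -4, -3, -2, -1, 0, 1, 2, 3, 4, 5, 6.
⟨L_z²⟩ = ℏ²·l(l+1)/3 = 14ℏ².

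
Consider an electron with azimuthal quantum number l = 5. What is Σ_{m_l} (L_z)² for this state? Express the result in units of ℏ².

Σ(L_z)² = 110 ℏ²

m_l runs from −5 to 5, i.e. {-5, -4, -3, -2, -1, 0, 1, 2, 3, 4, 5}.
Summing m² from −5 to 5: Σ m_l² = 110.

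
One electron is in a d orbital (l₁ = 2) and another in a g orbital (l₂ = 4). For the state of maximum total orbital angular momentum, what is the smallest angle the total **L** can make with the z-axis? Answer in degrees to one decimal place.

By the triangle rule, |l₁ − l₂| ≤ L ≤ l₁ + l₂.
L ∈ {2, 3, 4, 5, 6}.
The maximum is L = 6, with |L_tot| = ℏ√(6·7) = √42 ℏ.
The minimum angle with z is arccos(6/√42) ≈ 22.2°.

θ_min ≈ 22.2°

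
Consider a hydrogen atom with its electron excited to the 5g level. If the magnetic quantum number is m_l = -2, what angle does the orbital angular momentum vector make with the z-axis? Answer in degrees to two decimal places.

The 5g level has l = 4.
|L|² = l(l+1)ℏ² = 20ℏ², so |L| = 2√5 ℏ.
L_z = m_l ℏ = −2ℏ.
cos θ = L_z/|L| = -2/√20, so θ ≈ 116.57°.

θ ≈ 116.57°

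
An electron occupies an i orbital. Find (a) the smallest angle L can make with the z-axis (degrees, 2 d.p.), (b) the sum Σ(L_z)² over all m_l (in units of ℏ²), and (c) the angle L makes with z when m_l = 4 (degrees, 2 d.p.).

θ_min ≈ 22.21°; Σ(L_z)² = 182 ℏ²; θ(m_l=4) ≈ 51.89°

The letter i corresponds to l = 6.
cos θ_min = 6/√42, so θ_min ≈ 22.21°.
Σ m_l² = 182, so Σ(L_z)² = 182 ℏ².
For m_l = 4: cos θ = 4/√42, θ ≈ 51.89°.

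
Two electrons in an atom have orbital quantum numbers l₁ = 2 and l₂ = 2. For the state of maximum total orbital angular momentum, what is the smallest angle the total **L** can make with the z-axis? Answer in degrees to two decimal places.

θ_min ≈ 26.57°

L runs from |2 − 2| = 0 to 2 + 2 = 4.
L ∈ {0, 1, 2, 3, 4}.
The maximum is L = 4, with |L_tot| = ℏ√(4·5) = 2√5 ℏ.
The minimum angle with z is arccos(4/√20) ≈ 26.57°.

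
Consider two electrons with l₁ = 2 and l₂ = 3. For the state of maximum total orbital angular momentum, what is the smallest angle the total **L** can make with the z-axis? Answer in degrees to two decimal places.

θ_min ≈ 24.09°

L runs from |2 − 3| = 1 to 2 + 3 = 5.
Allowed values: L = 1, 2, 3, 4, 5.
The maximum is L = 5, with |L_tot| = ℏ√(5·6) = √30 ℏ.
The minimum angle with z is arccos(5/√30) ≈ 24.09°.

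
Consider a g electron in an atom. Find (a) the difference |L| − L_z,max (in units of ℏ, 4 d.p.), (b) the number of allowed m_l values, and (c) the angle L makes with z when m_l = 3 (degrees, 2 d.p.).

For a g orbital, l = 4.
|L| − L_z,max = (2√5 − 4)ℏ ≈ 0.4721ℏ.
There are 2l+1 = 9 values of m_l.
For m_l = 3: cos θ = 3/√20, θ ≈ 47.87°.

|L|−L_z,max ≈ 0.4721ℏ; 9 values; θ(m_l=3) ≈ 47.87°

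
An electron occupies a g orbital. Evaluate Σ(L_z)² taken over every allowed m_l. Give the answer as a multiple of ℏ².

Σ(L_z)² = 60 ℏ²

A g state has l = 4.
The allowed m_l values are -4, -3, -2, -1, 0, 1, 2, 3, 4.
Σ m_l² = 2·(1 + 4 + 9 + 16) = 60.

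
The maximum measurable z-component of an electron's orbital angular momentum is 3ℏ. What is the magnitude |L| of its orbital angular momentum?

The maximum L_z equals lℏ, giving l = 3.
|L| = ℏ√(l(l+1)) = 2√3 ℏ.

|L| = 2√3 ℏ ≈ 3.464ℏ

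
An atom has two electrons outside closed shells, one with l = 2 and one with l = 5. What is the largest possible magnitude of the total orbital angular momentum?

The total orbital quantum number L ranges from |l₁ − l₂| to l₁ + l₂ in integer steps.
L ∈ {3, 4, 5, 6, 7}.
The largest magnitude corresponds to L = 7: |L_tot| = ℏ√(7·8) = 2√14 ℏ.

|L_tot|_max = 2√14 ℏ ≈ 7.483ℏ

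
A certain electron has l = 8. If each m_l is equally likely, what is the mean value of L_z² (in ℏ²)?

⟨L_z²⟩ = 24 ℏ²

m_l ∈ {-8, -7, -6, -5, -4, -3, -2, -1, 0, 1, 2, 3, 4, 5, 6, 7, 8}.
⟨L_z²⟩ = ℏ²·(Σ m_l²)/(2l+1) = ℏ²·408/17 = 24ℏ².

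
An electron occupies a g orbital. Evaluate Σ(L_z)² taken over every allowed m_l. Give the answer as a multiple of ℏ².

Σ(L_z)² = 60 ℏ²

A g state has l = 4.
m_l runs from −4 to 4, i.e. {-4, -3, -2, -1, 0, 1, 2, 3, 4}.
Summing m² from −4 to 4: Σ m_l² = 60.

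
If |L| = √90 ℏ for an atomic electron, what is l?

l = 9

(|L|/ℏ)² = l(l+1) = 90.
l² + l − 90 = 0 ⇒ l = 9.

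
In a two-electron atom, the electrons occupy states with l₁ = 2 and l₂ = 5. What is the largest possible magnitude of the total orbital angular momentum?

|L_tot|_max = 2√14 ℏ ≈ 7.483ℏ

L runs from |2 − 5| = 3 to 2 + 5 = 7.
So L can be 3, 4, 5, 6, 7.
The largest magnitude corresponds to L = 7: |L_tot| = ℏ√(7·8) = 2√14 ℏ.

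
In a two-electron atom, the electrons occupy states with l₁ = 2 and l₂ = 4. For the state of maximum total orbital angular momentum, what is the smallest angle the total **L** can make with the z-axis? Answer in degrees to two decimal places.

The total orbital quantum number L ranges from |l₁ − l₂| to l₁ + l₂ in integer steps.
L ∈ {2, 3, 4, 5, 6}.
The maximum is L = 6, with |L_tot| = ℏ√(6·7) = √42 ℏ.
The minimum angle with z is arccos(6/√42) ≈ 22.21°.

θ_min ≈ 22.21°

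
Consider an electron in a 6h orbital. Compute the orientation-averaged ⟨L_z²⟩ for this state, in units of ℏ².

The 6h subshell has l = 5.
m_l ∈ {-5, -4, -3, -2, -1, 0, 1, 2, 3, 4, 5}.
⟨L_z²⟩ = ℏ²·l(l+1)/3 = 10ℏ².

⟨L_z²⟩ = 10 ℏ²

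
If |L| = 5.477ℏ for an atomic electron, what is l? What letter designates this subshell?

l = 5 (h orbital)

Since |L|² = l(l+1)ℏ², l(l+1) = 30.
The positive root is l = 5.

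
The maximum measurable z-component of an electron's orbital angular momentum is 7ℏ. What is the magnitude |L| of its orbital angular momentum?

|L| = 2√14 ℏ ≈ 7.483ℏ

The maximum L_z equals lℏ, giving l = 7.
|L| = ℏ√(l(l+1)) = 2√14 ℏ.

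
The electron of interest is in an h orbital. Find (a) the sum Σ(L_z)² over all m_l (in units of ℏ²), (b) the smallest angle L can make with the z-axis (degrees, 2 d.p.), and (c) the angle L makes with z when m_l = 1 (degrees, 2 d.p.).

An h state has l = 5.
Σ m_l² = 110, so Σ(L_z)² = 110 ℏ².
cos θ_min = 5/√30, so θ_min ≈ 24.09°.
For m_l = 1: cos θ = 1/√30, θ ≈ 79.48°.

Σ(L_z)² = 110 ℏ²; θ_min ≈ 24.09°; θ(m_l=1) ≈ 79.48°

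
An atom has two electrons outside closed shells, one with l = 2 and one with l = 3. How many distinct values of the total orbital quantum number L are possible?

5

L runs from |2 − 3| = 1 to 2 + 3 = 5.
So L can be 1, 2, 3, 4, 5.
That is 5 values.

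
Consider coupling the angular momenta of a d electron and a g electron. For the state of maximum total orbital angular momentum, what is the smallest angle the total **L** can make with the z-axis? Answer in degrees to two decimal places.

θ_min ≈ 22.21°

By the triangle rule, |l₁ − l₂| ≤ L ≤ l₁ + l₂.
Allowed values: L = 2, 3, 4, 5, 6.
The maximum is L = 6, with |L_tot| = ℏ√(6·7) = √42 ℏ.
The minimum angle with z is arccos(6/√42) ≈ 22.21°.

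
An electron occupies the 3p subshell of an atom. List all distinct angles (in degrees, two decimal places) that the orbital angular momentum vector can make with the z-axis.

For 3p, l = 1.
|L| = ℏ√(l(l+1)) = √2 ℏ.
cos θ = m_l/√2 for each m_l ∈ {-1, 0, 1}.

θ ∈ {45.00°, 90.00°, 135.00°}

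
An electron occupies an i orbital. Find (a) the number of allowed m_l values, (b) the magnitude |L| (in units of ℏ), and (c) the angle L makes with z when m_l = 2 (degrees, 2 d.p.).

13 values; |L| = √42 ℏ ≈ 6.481ℏ; θ(m_l=2) ≈ 72.02°

I corresponds to l = 6.
There are 2l+1 = 13 values of m_l.
|L| = ℏ√(6·7) = √42 ℏ ≈ 6.481ℏ.
For m_l = 2: cos θ = 2/√42, θ ≈ 72.02°.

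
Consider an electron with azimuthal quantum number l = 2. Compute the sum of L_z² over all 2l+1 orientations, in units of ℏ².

The allowed m_l values are -2, -1, 0, 1, 2.
Σ m_l² = l(l+1)(2l+1)/3 = 2·3·5/3 = 10.

Σ(L_z)² = 10 ℏ²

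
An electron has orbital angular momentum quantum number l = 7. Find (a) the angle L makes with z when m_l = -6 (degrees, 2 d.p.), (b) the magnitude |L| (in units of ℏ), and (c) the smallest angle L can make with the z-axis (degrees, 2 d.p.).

For m_l = -6: cos θ = -6/√56, θ ≈ 143.30°.
|L| = ℏ√(7·8) = 2√14 ℏ ≈ 7.483ℏ.
cos θ_min = 7/√56, so θ_min ≈ 20.70°.

θ(m_l=-6) ≈ 143.30°; |L| = 2√14 ℏ ≈ 7.483ℏ; θ_min ≈ 20.70°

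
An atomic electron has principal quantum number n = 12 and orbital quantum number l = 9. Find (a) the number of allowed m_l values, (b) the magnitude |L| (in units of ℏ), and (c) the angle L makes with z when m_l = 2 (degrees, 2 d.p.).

19 values; |L| = 3√10 ℏ ≈ 9.487ℏ; θ(m_l=2) ≈ 77.83°

There are 2l+1 = 19 values of m_l.
|L| = ℏ√(9·10) = 3√10 ℏ ≈ 9.487ℏ.
For m_l = 2: cos θ = 2/√90, θ ≈ 77.83°.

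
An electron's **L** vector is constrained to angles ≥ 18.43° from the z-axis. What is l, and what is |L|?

l = 9, |L| = 3√10 ℏ ≈ 9.487ℏ

cos²θ_min = l/(l+1) = 0.9001.
l = cos²θ/sin²θ ≈ 9.
Then |L| = ℏ√(9·10) = 3√10 ℏ.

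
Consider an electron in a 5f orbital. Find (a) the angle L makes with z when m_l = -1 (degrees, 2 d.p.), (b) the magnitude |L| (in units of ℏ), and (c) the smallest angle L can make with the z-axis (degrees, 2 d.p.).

θ(m_l=-1) ≈ 106.78°; |L| = 2√3 ℏ ≈ 3.464ℏ; θ_min ≈ 30.00°

For 5f, l = 3.
For m_l = -1: cos θ = -1/√12, θ ≈ 106.78°.
|L| = ℏ√(3·4) = 2√3 ℏ ≈ 3.464ℏ.
cos θ_min = 3/√12, so θ_min ≈ 30.00°.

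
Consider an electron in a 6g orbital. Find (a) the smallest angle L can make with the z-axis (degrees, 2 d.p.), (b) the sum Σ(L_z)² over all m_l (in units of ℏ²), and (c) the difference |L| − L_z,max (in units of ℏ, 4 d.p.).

The 6g subshell has l = 4.
cos θ_min = 4/√20, so θ_min ≈ 26.57°.
Σ m_l² = 60, so Σ(L_z)² = 60 ℏ².
|L| − L_z,max = (2√5 − 4)ℏ ≈ 0.4721ℏ.

θ_min ≈ 26.57°; Σ(L_z)² = 60 ℏ²; |L|−L_z,max ≈ 0.4721ℏ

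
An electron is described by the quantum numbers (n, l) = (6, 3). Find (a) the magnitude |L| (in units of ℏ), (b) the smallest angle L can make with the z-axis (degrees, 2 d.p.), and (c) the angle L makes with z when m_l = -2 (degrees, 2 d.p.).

|L| = ℏ√(3·4) = 2√3 ℏ ≈ 3.464ℏ.
cos θ_min = 3/√12, so θ_min ≈ 30.00°.
For m_l = -2: cos θ = -2/√12, θ ≈ 125.26°.

|L| = 2√3 ℏ ≈ 3.464ℏ; θ_min ≈ 30.00°; θ(m_l=-2) ≈ 125.26°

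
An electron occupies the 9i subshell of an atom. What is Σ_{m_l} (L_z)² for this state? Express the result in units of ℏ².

Σ(L_z)² = 182 ℏ²

For 9i, l = 6.
The allowed m_l values are -6, -5, -4, -3, -2, -1, 0, 1, 2, 3, 4, 5, 6.
Σ m_l² = l(l+1)(2l+1)/3 = 6·7·13/3 = 182.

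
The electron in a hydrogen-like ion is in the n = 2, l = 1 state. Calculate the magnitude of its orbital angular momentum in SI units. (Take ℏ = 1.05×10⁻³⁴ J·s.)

|L| = ℏ√(l(l+1)) = ℏ√(1·2) = √2 ℏ
Numerically, |L| = 1.414 × (1.05×10⁻³⁴ J·s) = 1.48×10⁻³⁴ J·s.

|L| = 1.48×10⁻³⁴ J·s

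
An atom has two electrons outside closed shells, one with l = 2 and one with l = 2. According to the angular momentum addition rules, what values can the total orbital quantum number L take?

L = 0, 1, 2, 3, 4

Angular momentum addition gives L = |l₁ − l₂|, …, l₁ + l₂.
L ∈ {0, 1, 2, 3, 4}.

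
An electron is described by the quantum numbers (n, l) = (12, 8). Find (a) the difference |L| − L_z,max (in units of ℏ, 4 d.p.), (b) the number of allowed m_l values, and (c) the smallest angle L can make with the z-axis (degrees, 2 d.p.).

|L|−L_z,max ≈ 0.4853ℏ; 17 values; θ_min ≈ 19.47°

|L| − L_z,max = (6√2 − 8)ℏ ≈ 0.4853ℏ.
There are 2l+1 = 17 values of m_l.
cos θ_min = 8/√72, so θ_min ≈ 19.47°.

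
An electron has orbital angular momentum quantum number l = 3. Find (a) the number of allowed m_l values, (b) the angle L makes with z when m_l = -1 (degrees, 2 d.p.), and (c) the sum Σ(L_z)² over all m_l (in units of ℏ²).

7 values; θ(m_l=-1) ≈ 106.78°; Σ(L_z)² = 28 ℏ²

There are 2l+1 = 7 values of m_l.
For m_l = -1: cos θ = -1/√12, θ ≈ 106.78°.
Σ m_l² = 28, so Σ(L_z)² = 28 ℏ².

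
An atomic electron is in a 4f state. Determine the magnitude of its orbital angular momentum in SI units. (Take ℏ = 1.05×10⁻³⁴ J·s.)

|L| = 3.64×10⁻³⁴ J·s

For 4f, l = 3.
|L| = ℏ√(l(l+1)) = ℏ√(3·4) = 2√3 ℏ
Numerically, |L| = 3.464 × (1.05×10⁻³⁴ J·s) = 3.64×10⁻³⁴ J·s.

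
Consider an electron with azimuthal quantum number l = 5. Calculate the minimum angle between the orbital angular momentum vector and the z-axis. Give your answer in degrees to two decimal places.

θ_min ≈ 24.09°

|L| = √(l(l+1)) ℏ = √30 ℏ.
The smallest angle corresponds to the largest L_z, i.e. m_l = l = 5, giving L_z = 5ℏ.
cos θ_min = 5/√30, so θ_min ≈ 24.09°.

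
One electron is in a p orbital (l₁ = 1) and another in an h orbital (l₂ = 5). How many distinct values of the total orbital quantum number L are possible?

Angular momentum addition gives L = |l₁ − l₂|, …, l₁ + l₂.
L ∈ {4, 5, 6}.
That is 3 values.

3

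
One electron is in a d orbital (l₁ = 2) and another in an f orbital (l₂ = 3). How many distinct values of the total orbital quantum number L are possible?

5

By the triangle rule, |l₁ − l₂| ≤ L ≤ l₁ + l₂.
L ∈ {1, 2, 3, 4, 5}.
That is 5 values.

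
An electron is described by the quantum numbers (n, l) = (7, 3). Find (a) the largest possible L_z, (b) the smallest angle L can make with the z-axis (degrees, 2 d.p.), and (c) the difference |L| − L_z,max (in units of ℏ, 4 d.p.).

L_z,max = lℏ = 3ℏ.
cos θ_min = 3/√12, so θ_min ≈ 30.00°.
|L| − L_z,max = (2√3 − 3)ℏ ≈ 0.4641ℏ.

L_z,max = 3ℏ; θ_min ≈ 30.00°; |L|−L_z,max ≈ 0.4641ℏ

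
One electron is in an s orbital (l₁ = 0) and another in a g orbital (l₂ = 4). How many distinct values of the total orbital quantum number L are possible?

1

Angular momentum addition gives L = |l₁ − l₂|, …, l₁ + l₂.
So L can be 4.
That is 1 value.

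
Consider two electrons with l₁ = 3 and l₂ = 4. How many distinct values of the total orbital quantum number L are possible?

L runs from |3 − 4| = 1 to 3 + 4 = 7.
L ∈ {1, 2, 3, 4, 5, 6, 7}.
That is 7 values.

7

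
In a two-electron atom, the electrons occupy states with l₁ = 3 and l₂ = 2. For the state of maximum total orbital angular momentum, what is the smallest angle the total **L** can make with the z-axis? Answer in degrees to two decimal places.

θ_min ≈ 24.09°

By the triangle rule, |l₁ − l₂| ≤ L ≤ l₁ + l₂.
So L can be 1, 2, 3, 4, 5.
The maximum is L = 5, with |L_tot| = ℏ√(5·6) = √30 ℏ.
The minimum angle with z is arccos(5/√30) ≈ 24.09°.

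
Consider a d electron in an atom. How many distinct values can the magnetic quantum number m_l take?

For a d orbital, l = 2.
The number of m_l values is 2l + 1 = 2·2 + 1 = 5.

5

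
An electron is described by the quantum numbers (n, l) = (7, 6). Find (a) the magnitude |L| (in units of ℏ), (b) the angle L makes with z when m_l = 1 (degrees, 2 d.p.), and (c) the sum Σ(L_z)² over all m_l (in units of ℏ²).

|L| = √42 ℏ ≈ 6.481ℏ; θ(m_l=1) ≈ 81.12°; Σ(L_z)² = 182 ℏ²

|L| = ℏ√(6·7) = √42 ℏ ≈ 6.481ℏ.
For m_l = 1: cos θ = 1/√42, θ ≈ 81.12°.
Σ m_l² = 182, so Σ(L_z)² = 182 ℏ².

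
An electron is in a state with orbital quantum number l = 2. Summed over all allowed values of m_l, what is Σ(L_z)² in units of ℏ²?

m_l runs from −2 to 2, i.e. {-2, -1, 0, 1, 2}.
Summing m² from −2 to 2: Σ m_l² = 10.

Σ(L_z)² = 10 ℏ²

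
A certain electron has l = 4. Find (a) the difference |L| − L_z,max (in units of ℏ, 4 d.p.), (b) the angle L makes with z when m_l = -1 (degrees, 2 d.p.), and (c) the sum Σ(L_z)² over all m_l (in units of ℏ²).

|L|−L_z,max ≈ 0.4721ℏ; θ(m_l=-1) ≈ 102.92°; Σ(L_z)² = 60 ℏ²

|L| − L_z,max = (2√5 − 4)ℏ ≈ 0.4721ℏ.
For m_l = -1: cos θ = -1/√20, θ ≈ 102.92°.
Σ m_l² = 60, so Σ(L_z)² = 60 ℏ².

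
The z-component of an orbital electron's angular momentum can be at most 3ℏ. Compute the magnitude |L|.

Since max m_l = l, l = 3.
Then |L| = ℏ√(3·4) = 2√3 ℏ.

|L| = 2√3 ℏ ≈ 3.464ℏ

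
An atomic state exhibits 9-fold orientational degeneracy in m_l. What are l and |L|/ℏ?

2l + 1 = 9 ⇒ l = 4.
Then |L| = √(l(l+1)) ℏ = 2√5 ℏ.

l = 4, |L| = 2√5 ℏ ≈ 4.472ℏ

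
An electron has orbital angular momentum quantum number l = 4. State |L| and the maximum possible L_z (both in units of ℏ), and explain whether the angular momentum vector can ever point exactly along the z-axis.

|L| = 2√5 ℏ ≈ 4.4721ℏ, while L_z,max = lℏ = 4ℏ.
Since |L| > L_z,max, the vector can never point exactly along z; the closest it comes is θ_min = arccos(4/√20) ≈ 26.6°.

No: L_z,max = 4ℏ < |L| = 2√5 ℏ ≈ 4.472ℏ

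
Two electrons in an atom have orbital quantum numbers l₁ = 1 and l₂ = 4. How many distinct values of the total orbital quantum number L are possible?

3

Angular momentum addition gives L = |l₁ − l₂|, …, l₁ + l₂.
So L can be 3, 4, 5.
That is 3 values.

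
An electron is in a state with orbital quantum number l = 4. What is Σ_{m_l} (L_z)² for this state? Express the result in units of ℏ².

Σ(L_z)² = 60 ℏ²

The allowed m_l values are -4, -3, -2, -1, 0, 1, 2, 3, 4.
Σ m_l² = l(l+1)(2l+1)/3 = 4·5·9/3 = 60.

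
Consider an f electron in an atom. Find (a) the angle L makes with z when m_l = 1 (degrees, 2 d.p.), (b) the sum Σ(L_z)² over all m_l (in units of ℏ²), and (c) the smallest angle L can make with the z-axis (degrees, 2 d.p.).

For an f orbital, l = 3.
For m_l = 1: cos θ = 1/√12, θ ≈ 73.22°.
Σ m_l² = 28, so Σ(L_z)² = 28 ℏ².
cos θ_min = 3/√12, so θ_min ≈ 30.00°.

θ(m_l=1) ≈ 73.22°; Σ(L_z)² = 28 ℏ²; θ_min ≈ 30.00°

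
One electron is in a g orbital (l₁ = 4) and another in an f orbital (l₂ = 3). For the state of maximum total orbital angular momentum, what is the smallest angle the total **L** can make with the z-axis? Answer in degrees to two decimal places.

Angular momentum addition gives L = |l₁ − l₂|, …, l₁ + l₂.
L ∈ {1, 2, 3, 4, 5, 6, 7}.
The maximum is L = 7, with |L_tot| = ℏ√(7·8) = 2√14 ℏ.
The minimum angle with z is arccos(7/√56) ≈ 20.70°.

θ_min ≈ 20.70°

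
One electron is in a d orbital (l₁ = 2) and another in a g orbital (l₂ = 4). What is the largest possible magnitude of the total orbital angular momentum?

By the triangle rule, |l₁ − l₂| ≤ L ≤ l₁ + l₂.
So L can be 2, 3, 4, 5, 6.
The largest magnitude corresponds to L = 6: |L_tot| = ℏ√(6·7) = √42 ℏ.

|L_tot|_max = √42 ℏ ≈ 6.481ℏ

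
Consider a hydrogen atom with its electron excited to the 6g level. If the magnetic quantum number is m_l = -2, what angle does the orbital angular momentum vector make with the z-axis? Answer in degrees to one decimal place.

The 6g level has l = 4.
|L| = √(l(l+1)) ℏ = 2√5 ℏ.
L_z = m_l ℏ = −2ℏ.
cos θ = L_z/|L| = -2/√20, so θ ≈ 116.6°.

θ ≈ 116.6°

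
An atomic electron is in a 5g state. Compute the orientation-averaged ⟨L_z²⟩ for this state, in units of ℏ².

The 5g subshell has l = 4.
m_l runs from −4 to 4, i.e. {-4, -3, -2, -1, 0, 1, 2, 3, 4}.
⟨L_z²⟩ = ℏ²·(Σ m_l²)/(2l+1) = ℏ²·60/9 = 6.667ℏ².

⟨L_z²⟩ = 6.667 ℏ²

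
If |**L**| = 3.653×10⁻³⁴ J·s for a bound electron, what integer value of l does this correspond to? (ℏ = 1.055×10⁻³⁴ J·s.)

|L|/ℏ = (3.653×10⁻³⁴)/(1.055×10⁻³⁴) ≈ 3.463.
l(l+1) ≈ 3.463² ≈ 11.99, so l = 3.

l = 3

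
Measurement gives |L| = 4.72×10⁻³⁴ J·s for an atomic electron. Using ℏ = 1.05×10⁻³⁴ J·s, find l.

l = 4

|L|/ℏ = (4.72×10⁻³⁴)/(1.05×10⁻³⁴) ≈ 4.495.
Set l(l+1) = 20.21; the integer solution is l = 4.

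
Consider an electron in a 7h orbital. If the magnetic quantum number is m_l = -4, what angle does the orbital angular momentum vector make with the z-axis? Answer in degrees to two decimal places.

For 7h, l = 5.
|L|² = l(l+1)ℏ² = 30ℏ², so |L| = √30 ℏ.
L_z = m_l ℏ = −4ℏ.
cos θ = L_z/|L| = -4/√30, so θ ≈ 136.91°.

θ ≈ 136.91°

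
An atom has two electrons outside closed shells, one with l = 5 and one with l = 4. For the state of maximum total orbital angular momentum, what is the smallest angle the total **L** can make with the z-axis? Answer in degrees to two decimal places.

θ_min ≈ 18.43°

Angular momentum addition gives L = |l₁ − l₂|, …, l₁ + l₂.
Allowed values: L = 1, 2, 3, 4, 5, 6, 7, 8, 9.
The maximum is L = 9, with |L_tot| = ℏ√(9·10) = 3√10 ℏ.
The minimum angle with z is arccos(9/√90) ≈ 18.43°.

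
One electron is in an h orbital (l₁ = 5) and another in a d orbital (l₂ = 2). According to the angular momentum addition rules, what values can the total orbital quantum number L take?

L = 3, 4, 5, 6, 7

Angular momentum addition gives L = |l₁ − l₂|, …, l₁ + l₂.
L ∈ {3, 4, 5, 6, 7}.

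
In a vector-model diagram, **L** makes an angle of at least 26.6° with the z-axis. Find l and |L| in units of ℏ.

cos θ_min = l/√(l(l+1)) = √(l/(l+1)), so l/(l+1) = cos²(26.6°) = 0.7995.
Thus l = 0.7995/(1 − 0.7995) ≈ 4.
Then |L| = ℏ√(4·5) = 2√5 ℏ.

l = 4, |L| = 2√5 ℏ ≈ 4.472ℏ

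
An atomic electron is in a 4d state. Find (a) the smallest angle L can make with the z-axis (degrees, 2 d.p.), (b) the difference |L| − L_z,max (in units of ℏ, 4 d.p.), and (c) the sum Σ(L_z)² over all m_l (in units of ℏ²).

For 4d, l = 2.
cos θ_min = 2/√6, so θ_min ≈ 35.26°.
|L| − L_z,max = (√6 − 2)ℏ ≈ 0.4495ℏ.
Σ m_l² = 10, so Σ(L_z)² = 10 ℏ².

θ_min ≈ 35.26°; |L|−L_z,max ≈ 0.4495ℏ; Σ(L_z)² = 10 ℏ²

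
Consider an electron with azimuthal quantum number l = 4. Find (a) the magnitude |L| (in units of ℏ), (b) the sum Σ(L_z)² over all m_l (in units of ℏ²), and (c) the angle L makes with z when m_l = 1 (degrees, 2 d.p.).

|L| = 2√5 ℏ ≈ 4.472ℏ; Σ(L_z)² = 60 ℏ²; θ(m_l=1) ≈ 77.08°

|L| = ℏ√(4·5) = 2√5 ℏ ≈ 4.472ℏ.
Σ m_l² = 60, so Σ(L_z)² = 60 ℏ².
For m_l = 1: cos θ = 1/√20, θ ≈ 77.08°.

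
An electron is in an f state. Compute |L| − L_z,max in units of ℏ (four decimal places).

The letter f corresponds to l = 3.
|L| = 2√3 ℏ ≈ 3.4641ℏ, while L_z,max = lℏ = 3ℏ.
The difference is (2√3 − 3)ℏ ≈ 0.4641ℏ.

|L| − L_z,max ≈ 0.4641ℏ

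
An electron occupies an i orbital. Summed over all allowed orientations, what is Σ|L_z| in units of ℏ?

Σ|L_z| = 42 ℏ

The letter i corresponds to l = 6.
m_l runs from −6 to 6, i.e. {-6, -5, -4, -3, -2, -1, 0, 1, 2, 3, 4, 5, 6}.
Σ|m_l| = 2(1+2+…+6) = 42.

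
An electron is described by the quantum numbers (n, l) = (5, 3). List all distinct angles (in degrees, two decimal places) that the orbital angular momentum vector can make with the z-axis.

|L| = √(l(l+1)) ℏ = 2√3 ℏ.
cos θ = m_l/√12 for each m_l ∈ {-3, -2, -1, 0, 1, 2, 3}.

θ ∈ {30.00°, 54.74°, 73.22°, 90.00°, 106.78°, 125.26°, 150.00°}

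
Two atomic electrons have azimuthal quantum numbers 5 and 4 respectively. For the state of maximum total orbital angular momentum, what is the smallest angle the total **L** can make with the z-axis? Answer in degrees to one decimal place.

θ_min ≈ 18.4°

Angular momentum addition gives L = |l₁ − l₂|, …, l₁ + l₂.
Allowed values: L = 1, 2, 3, 4, 5, 6, 7, 8, 9.
The maximum is L = 9, with |L_tot| = ℏ√(9·10) = 3√10 ℏ.
The minimum angle with z is arccos(9/√90) ≈ 18.4°.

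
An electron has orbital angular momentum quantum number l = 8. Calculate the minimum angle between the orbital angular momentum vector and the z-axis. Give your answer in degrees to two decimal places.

θ_min ≈ 19.47°

|L|² = l(l+1)ℏ² = 72ℏ², so |L| = 6√2 ℏ.
The smallest angle corresponds to the largest L_z, i.e. m_l = l = 8, giving L_z = 8ℏ.
cos θ_min = 8/√72, so θ_min ≈ 19.47°.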